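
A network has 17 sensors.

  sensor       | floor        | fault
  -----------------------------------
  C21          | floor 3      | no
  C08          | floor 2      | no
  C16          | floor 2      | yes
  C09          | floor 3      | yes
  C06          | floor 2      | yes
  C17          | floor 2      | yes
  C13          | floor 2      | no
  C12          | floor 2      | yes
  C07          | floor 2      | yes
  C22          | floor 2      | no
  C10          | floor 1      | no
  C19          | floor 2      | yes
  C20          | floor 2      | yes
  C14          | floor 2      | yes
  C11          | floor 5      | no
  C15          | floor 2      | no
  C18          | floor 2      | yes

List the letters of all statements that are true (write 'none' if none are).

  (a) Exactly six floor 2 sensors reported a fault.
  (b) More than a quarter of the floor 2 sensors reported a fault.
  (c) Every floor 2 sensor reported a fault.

(b)

|A| = 13, |A ∩ B| = 9, |A ∖ B| = 4.
(a) |A ∩ B| = 6: fails.
(b) |A ∩ B| / |A| > 1/4: holds.
(c) A ⊆ B, i.e. every element of A is in B (|A ∖ B| = 0): fails.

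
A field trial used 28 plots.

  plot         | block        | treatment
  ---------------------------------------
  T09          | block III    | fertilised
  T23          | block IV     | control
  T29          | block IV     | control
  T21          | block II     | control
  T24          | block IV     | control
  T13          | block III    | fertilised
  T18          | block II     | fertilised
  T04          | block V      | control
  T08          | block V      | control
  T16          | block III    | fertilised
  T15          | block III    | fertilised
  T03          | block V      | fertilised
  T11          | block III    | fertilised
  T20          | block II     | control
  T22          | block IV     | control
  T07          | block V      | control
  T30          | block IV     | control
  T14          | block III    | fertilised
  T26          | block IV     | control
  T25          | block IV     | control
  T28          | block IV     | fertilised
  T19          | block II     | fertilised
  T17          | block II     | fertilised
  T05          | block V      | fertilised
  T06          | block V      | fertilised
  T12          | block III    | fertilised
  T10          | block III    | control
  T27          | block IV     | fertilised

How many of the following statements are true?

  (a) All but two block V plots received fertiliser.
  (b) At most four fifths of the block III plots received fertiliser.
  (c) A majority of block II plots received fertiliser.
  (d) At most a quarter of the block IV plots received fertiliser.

2

(a) block V: |A| = 6, |A ∩ B| = 3; needs |A ∖ B| = 2 — false.
(b) block III: |A| = 8, |A ∩ B| = 7; needs |A ∩ B| / |A| ≤ 4/5 — false.
(c) block II: |A| = 5, |A ∩ B| = 3; needs |A ∩ B| > |A ∖ B| — true.
(d) block IV: |A| = 9, |A ∩ B| = 2; needs |A ∩ B| / |A| ≤ 1/4 — true.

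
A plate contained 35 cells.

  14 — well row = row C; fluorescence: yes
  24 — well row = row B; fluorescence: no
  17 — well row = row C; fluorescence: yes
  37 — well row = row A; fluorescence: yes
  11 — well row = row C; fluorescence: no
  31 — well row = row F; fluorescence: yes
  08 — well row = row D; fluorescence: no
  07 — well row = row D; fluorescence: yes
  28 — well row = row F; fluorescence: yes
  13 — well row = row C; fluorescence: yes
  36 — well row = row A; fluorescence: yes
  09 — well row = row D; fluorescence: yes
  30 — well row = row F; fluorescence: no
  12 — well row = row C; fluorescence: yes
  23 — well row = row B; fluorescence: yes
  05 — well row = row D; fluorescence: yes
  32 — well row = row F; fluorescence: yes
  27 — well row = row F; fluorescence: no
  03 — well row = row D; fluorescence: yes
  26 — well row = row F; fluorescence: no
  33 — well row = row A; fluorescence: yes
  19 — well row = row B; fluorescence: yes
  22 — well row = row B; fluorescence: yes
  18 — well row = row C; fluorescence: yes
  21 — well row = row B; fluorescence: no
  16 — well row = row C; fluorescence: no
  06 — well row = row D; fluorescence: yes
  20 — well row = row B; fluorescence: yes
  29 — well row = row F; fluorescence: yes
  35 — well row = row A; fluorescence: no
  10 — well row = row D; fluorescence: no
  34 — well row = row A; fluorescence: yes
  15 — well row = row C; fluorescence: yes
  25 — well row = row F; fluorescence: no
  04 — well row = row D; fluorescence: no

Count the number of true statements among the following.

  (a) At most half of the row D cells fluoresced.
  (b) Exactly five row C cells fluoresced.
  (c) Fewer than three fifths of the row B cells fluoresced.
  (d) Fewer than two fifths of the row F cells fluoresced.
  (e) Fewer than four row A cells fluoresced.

(a) row D: |A| = 8, |A ∩ B| = 5; needs |A ∩ B| ≤ |A ∖ B| — false.
(b) row C: |A| = 8, |A ∩ B| = 6; needs |A ∩ B| = 5 — false.
(c) row B: |A| = 6, |A ∩ B| = 4; needs |A ∩ B| / |A| < 3/5 — false.
(d) row F: |A| = 8, |A ∩ B| = 4; needs |A ∩ B| / |A| < 2/5 — false.
(e) row A: |A| = 5, |A ∩ B| = 4; needs |A ∩ B| < 4 — false.

0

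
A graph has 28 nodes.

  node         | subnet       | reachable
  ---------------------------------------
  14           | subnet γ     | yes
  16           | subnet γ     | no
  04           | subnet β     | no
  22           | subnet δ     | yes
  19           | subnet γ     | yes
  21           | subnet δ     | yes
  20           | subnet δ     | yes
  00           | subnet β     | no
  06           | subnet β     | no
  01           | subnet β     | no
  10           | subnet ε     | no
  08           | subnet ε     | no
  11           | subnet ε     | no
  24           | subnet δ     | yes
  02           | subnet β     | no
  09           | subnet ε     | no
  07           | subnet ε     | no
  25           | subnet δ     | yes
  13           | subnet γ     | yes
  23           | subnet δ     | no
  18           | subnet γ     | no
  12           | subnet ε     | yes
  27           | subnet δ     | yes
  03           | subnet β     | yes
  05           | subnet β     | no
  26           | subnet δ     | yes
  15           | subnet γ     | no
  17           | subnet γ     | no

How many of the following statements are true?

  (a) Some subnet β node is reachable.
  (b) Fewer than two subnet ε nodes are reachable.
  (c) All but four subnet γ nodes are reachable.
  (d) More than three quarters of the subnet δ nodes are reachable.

(a) subnet β: |A| = 7, |A ∩ B| = 1; needs A ∩ B ≠ ∅ (|A ∩ B| ≥ 1) — true.
(b) subnet ε: |A| = 6, |A ∩ B| = 1; needs |A ∩ B| < 2 — true.
(c) subnet γ: |A| = 7, |A ∩ B| = 3; needs |A ∖ B| = 4 — true.
(d) subnet δ: |A| = 8, |A ∩ B| = 7; needs |A ∩ B| / |A| > 3/4 — true.

4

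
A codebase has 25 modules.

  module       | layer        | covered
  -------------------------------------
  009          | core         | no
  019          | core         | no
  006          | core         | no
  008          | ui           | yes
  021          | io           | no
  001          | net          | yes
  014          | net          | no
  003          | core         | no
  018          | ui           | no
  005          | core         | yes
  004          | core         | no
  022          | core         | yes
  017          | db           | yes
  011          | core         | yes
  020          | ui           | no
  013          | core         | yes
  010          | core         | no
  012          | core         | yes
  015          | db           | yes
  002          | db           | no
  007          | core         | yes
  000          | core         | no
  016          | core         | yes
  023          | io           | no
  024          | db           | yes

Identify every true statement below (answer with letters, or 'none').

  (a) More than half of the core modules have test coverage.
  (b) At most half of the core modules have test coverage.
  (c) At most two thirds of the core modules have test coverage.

|A| = 14, |A ∩ B| = 7, |A ∖ B| = 7.
(a) |A ∩ B| > |A ∖ B|: fails.
(b) |A ∩ B| ≤ |A ∖ B|: holds.
(c) |A ∩ B| / |A| ≤ 2/3: holds.

(b), (c)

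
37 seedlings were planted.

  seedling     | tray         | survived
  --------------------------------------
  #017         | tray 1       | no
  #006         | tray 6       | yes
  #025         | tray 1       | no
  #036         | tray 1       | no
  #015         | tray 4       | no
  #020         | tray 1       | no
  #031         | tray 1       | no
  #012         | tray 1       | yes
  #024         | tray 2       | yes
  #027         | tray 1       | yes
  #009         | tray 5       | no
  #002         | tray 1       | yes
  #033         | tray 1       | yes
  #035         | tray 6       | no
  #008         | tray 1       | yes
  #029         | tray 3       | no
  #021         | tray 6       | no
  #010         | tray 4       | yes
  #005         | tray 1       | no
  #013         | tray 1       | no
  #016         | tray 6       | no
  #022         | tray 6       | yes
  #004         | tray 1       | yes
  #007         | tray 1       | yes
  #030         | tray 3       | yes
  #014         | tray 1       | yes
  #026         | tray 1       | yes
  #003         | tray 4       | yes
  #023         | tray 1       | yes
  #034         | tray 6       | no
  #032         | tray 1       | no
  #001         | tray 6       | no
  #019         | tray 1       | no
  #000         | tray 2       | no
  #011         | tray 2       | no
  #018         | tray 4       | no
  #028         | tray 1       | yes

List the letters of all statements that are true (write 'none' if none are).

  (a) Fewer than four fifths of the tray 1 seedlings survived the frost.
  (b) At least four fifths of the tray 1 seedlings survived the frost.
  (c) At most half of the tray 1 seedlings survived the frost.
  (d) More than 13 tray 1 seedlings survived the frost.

(a)

|A| = 20, |A ∩ B| = 11, |A ∖ B| = 9.
(a) |A ∩ B| / |A| < 4/5: holds.
(b) |A ∩ B| / |A| ≥ 4/5: fails.
(c) |A ∩ B| ≤ |A ∖ B|: fails.
(d) |A ∩ B| > 13: fails.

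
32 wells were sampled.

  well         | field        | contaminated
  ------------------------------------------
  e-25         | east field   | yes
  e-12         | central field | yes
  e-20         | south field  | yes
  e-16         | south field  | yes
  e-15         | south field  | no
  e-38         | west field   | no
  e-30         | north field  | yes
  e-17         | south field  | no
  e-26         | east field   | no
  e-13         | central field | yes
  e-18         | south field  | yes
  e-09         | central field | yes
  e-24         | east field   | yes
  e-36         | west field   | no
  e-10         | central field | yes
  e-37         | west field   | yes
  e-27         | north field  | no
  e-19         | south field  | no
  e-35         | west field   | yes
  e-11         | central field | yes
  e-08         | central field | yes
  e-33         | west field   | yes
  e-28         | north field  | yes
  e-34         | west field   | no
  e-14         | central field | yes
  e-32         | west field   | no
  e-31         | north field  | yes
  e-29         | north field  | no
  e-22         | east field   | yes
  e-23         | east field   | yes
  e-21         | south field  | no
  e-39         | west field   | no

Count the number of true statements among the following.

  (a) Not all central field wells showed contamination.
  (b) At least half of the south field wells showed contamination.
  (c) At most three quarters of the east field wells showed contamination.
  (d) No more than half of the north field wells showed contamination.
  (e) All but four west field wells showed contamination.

(a) central field: |A| = 7, |A ∩ B| = 7; needs A ⊄ B (|A ∖ B| ≥ 1) — false.
(b) south field: |A| = 7, |A ∩ B| = 3; needs |A ∩ B| ≥ |A ∖ B| — false.
(c) east field: |A| = 5, |A ∩ B| = 4; needs |A ∩ B| / |A| ≤ 3/4 — false.
(d) north field: |A| = 5, |A ∩ B| = 3; needs |A ∩ B| ≤ |A ∖ B| — false.
(e) west field: |A| = 8, |A ∩ B| = 3; needs |A ∖ B| = 4 — false.

0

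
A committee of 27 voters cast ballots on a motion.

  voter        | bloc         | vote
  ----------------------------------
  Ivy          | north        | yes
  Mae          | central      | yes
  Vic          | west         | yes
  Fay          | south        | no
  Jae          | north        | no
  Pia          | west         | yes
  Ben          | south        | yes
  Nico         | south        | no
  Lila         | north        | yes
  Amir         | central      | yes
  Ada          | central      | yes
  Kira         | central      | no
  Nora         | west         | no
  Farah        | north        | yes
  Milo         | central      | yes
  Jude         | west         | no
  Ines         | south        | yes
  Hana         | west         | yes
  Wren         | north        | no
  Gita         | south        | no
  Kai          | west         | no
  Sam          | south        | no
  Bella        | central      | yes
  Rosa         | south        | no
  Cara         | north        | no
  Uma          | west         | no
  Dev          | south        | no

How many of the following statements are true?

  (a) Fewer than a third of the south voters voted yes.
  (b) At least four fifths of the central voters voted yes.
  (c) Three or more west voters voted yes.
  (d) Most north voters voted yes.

3

(a) south: |A| = 8, |A ∩ B| = 2; needs |A ∩ B| / |A| < 1/3 — true.
(b) central: |A| = 6, |A ∩ B| = 5; needs |A ∩ B| / |A| ≥ 4/5 — true.
(c) west: |A| = 7, |A ∩ B| = 3; needs |A ∩ B| ≥ 3 — true.
(d) north: |A| = 6, |A ∩ B| = 3; needs |A ∩ B| > |A ∖ B| — false.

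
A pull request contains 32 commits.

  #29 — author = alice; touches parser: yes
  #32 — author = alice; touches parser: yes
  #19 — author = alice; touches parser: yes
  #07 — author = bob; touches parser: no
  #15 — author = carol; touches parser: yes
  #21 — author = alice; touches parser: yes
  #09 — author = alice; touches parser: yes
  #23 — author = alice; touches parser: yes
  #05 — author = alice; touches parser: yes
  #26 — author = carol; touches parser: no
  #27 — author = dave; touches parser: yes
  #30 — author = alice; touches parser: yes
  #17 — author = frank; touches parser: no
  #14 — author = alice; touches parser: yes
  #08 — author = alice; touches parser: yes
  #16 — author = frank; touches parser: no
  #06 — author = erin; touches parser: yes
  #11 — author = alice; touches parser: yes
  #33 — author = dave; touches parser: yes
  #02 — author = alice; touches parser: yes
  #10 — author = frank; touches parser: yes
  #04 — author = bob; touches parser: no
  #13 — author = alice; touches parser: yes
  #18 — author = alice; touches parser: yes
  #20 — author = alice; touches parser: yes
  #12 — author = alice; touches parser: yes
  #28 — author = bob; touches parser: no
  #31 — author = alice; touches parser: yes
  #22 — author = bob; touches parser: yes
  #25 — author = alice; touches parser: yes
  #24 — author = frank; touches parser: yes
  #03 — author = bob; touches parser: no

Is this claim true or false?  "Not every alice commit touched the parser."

False

'Not every alice commit touched the parser' holds iff A ⊄ B (|A ∖ B| ≥ 1).
|A| = 18, |A ∩ B| = 18, |A ∖ B| = 0.
So the statement is false.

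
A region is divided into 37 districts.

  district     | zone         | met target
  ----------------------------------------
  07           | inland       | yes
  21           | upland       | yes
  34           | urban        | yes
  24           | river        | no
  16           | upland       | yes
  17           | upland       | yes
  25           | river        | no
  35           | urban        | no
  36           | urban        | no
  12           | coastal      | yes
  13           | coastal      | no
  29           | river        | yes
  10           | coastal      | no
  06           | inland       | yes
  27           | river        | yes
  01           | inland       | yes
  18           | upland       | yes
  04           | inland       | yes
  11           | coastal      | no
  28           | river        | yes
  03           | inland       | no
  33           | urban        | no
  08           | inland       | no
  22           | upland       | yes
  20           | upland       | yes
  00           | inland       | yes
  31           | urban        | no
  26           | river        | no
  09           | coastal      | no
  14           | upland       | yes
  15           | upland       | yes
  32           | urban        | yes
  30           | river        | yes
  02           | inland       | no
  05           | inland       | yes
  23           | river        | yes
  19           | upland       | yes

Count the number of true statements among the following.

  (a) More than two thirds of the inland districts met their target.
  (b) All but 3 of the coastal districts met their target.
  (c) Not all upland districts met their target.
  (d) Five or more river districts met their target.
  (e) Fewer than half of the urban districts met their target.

(a) inland: |A| = 9, |A ∩ B| = 6; needs |A ∩ B| / |A| > 2/3 — false.
(b) coastal: |A| = 5, |A ∩ B| = 1; needs |A ∖ B| = 3 — false.
(c) upland: |A| = 9, |A ∩ B| = 9; needs A ⊄ B (|A ∖ B| ≥ 1) — false.
(d) river: |A| = 8, |A ∩ B| = 5; needs |A ∩ B| ≥ 5 — true.
(e) urban: |A| = 6, |A ∩ B| = 2; needs |A ∩ B| < |A ∖ B| — true.

2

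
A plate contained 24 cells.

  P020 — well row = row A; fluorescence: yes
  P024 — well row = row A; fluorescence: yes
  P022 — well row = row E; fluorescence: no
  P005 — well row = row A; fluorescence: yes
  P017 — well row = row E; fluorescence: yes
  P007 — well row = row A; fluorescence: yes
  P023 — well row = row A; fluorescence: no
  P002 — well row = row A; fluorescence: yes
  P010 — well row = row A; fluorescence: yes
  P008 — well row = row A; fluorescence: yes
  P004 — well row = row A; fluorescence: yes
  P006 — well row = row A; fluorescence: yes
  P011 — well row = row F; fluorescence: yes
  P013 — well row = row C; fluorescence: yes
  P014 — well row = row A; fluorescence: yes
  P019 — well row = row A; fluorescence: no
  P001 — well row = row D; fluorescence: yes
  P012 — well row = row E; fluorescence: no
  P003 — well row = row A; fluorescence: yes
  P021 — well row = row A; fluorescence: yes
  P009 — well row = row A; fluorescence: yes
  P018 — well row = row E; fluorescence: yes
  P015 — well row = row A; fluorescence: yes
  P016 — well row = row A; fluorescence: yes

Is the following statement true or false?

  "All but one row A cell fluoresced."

False

The determiner here denotes the relation: |A ∖ B| = 1.
|A| = 17, |A ∩ B| = 15, |A ∖ B| = 2.
|A ∖ B| = 2, so the statement is false.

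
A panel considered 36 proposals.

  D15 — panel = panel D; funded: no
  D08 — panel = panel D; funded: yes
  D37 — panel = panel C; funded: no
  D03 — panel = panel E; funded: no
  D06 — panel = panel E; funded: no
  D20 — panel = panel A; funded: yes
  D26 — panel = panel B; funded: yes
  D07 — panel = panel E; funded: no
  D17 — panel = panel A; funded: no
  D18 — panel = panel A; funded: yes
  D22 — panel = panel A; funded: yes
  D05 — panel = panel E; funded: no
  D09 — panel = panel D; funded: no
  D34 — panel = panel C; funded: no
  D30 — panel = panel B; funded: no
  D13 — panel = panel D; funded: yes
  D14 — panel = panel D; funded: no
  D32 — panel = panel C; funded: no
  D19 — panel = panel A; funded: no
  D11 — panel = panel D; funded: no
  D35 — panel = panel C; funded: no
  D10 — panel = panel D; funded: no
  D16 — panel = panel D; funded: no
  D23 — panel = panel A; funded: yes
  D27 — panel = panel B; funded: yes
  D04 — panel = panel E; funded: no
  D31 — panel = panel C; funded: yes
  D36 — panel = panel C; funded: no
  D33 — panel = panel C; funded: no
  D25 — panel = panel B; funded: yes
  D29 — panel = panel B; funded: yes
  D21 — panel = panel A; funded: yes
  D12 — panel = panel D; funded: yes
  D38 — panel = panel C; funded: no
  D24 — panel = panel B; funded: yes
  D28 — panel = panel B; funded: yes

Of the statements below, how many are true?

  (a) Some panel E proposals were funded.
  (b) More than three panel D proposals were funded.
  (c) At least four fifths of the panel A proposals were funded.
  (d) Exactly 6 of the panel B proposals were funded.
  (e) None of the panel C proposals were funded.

1

(a) panel E: |A| = 5, |A ∩ B| = 0; needs A ∩ B ≠ ∅ (|A ∩ B| ≥ 1) — false.
(b) panel D: |A| = 9, |A ∩ B| = 3; needs |A ∩ B| > 3 — false.
(c) panel A: |A| = 7, |A ∩ B| = 5; needs |A ∩ B| / |A| ≥ 4/5 — false.
(d) panel B: |A| = 7, |A ∩ B| = 6; needs |A ∩ B| = 6 — true.
(e) panel C: |A| = 8, |A ∩ B| = 1; needs A ∩ B = ∅ (|A ∩ B| = 0) — false.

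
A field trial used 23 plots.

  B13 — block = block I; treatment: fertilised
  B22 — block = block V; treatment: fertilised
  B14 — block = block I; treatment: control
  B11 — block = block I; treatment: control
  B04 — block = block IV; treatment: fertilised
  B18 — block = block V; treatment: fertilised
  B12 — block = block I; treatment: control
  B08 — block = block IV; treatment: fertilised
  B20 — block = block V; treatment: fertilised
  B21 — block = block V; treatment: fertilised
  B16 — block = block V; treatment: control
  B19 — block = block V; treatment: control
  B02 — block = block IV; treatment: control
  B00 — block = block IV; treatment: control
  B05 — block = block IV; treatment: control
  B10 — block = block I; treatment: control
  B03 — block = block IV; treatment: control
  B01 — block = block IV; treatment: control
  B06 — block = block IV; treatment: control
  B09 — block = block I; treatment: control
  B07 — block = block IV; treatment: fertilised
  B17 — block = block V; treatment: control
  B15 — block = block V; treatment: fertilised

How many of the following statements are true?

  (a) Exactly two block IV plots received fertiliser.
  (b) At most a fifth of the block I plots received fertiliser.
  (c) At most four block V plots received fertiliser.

(a) block IV: |A| = 9, |A ∩ B| = 3; needs |A ∩ B| = 2 — false.
(b) block I: |A| = 6, |A ∩ B| = 1; needs |A ∩ B| / |A| ≤ 1/5 — true.
(c) block V: |A| = 8, |A ∩ B| = 5; needs |A ∩ B| ≤ 4 — false.

1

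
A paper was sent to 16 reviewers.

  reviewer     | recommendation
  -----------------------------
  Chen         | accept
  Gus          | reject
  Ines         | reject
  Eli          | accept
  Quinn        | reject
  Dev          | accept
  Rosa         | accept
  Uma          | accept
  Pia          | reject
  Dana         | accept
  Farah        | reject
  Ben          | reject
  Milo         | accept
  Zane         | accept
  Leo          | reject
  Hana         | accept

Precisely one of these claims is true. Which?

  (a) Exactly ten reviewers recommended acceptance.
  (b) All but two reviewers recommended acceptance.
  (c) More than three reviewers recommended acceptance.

|A| = 16, |A ∩ B| = 9, |A ∖ B| = 7.
(a) requires |A ∩ B| = 10: false.
(b) requires |A ∖ B| = 2: false.
(c) requires |A ∩ B| > 3: true.

(c)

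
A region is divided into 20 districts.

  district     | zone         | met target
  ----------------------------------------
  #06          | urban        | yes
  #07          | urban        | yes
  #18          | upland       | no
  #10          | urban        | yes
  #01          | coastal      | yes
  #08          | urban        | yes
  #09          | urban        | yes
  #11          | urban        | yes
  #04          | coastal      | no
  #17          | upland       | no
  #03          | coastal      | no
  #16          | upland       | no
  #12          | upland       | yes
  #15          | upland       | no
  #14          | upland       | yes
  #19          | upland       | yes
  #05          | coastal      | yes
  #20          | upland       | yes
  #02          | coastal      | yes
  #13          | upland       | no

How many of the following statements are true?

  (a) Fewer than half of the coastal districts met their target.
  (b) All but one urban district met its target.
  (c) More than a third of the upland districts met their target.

1

(a) coastal: |A| = 5, |A ∩ B| = 3; needs |A ∩ B| < |A ∖ B| — false.
(b) urban: |A| = 6, |A ∩ B| = 6; needs |A ∖ B| = 1 — false.
(c) upland: |A| = 9, |A ∩ B| = 4; needs |A ∩ B| / |A| > 1/3 — true.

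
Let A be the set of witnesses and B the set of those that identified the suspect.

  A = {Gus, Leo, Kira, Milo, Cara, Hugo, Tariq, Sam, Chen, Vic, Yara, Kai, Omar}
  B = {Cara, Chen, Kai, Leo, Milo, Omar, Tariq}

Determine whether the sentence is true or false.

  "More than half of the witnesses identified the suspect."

Truth condition: |A ∩ B| > |A ∖ B|.
A (the restrictor) = {Gus, Leo, Kira, Milo, Cara, Hugo, Tariq, Sam, Chen, Vic, Yara, Kai, Omar}, |A| = 13.
A ∩ B = {Leo, Milo, Cara, Tariq, Chen, Kai, Omar}, so |A ∩ B| = 7.
A ∖ B = {Gus, Kira, Hugo, Sam, Vic, Yara}, so |A ∖ B| = 6.
7 > 6, so the statement is true.

True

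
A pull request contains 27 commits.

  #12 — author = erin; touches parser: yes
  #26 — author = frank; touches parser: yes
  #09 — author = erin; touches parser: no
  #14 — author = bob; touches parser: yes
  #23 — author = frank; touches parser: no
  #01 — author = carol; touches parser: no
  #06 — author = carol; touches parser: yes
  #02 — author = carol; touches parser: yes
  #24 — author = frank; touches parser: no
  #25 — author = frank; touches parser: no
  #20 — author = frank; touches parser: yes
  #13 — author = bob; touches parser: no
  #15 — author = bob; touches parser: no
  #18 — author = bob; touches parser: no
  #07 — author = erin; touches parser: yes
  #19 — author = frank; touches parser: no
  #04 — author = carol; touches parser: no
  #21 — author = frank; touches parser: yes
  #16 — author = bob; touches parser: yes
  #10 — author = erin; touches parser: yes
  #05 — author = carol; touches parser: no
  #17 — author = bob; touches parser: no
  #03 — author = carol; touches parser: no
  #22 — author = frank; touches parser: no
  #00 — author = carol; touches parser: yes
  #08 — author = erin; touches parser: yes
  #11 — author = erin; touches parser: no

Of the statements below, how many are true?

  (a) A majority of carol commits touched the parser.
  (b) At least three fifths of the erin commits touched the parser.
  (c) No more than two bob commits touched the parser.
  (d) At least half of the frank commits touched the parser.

(a) carol: |A| = 7, |A ∩ B| = 3; needs |A ∩ B| > |A ∖ B| — false.
(b) erin: |A| = 6, |A ∩ B| = 4; needs |A ∩ B| / |A| ≥ 3/5 — true.
(c) bob: |A| = 6, |A ∩ B| = 2; needs |A ∩ B| ≤ 2 — true.
(d) frank: |A| = 8, |A ∩ B| = 3; needs |A ∩ B| ≥ |A ∖ B| — false.

2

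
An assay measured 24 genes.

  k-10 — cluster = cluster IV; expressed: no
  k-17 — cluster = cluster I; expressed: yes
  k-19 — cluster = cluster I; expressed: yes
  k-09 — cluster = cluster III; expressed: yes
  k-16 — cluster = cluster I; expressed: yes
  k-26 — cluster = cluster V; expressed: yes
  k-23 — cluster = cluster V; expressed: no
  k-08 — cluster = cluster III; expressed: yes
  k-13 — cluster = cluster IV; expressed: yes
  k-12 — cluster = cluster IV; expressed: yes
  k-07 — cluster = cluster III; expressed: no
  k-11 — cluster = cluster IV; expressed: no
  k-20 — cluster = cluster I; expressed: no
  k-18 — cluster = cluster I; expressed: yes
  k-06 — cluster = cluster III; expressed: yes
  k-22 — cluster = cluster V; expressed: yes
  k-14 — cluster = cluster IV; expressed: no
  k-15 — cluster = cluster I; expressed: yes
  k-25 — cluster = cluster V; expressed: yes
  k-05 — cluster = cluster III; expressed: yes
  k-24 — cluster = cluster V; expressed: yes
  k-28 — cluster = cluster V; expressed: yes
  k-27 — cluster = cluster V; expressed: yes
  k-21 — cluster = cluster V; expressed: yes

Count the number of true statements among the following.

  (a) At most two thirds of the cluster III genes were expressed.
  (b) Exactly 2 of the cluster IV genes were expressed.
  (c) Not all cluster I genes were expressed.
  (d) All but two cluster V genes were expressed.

(a) cluster III: |A| = 5, |A ∩ B| = 4; needs |A ∩ B| / |A| ≤ 2/3 — false.
(b) cluster IV: |A| = 5, |A ∩ B| = 2; needs |A ∩ B| = 2 — true.
(c) cluster I: |A| = 6, |A ∩ B| = 5; needs A ⊄ B (|A ∖ B| ≥ 1) — true.
(d) cluster V: |A| = 8, |A ∩ B| = 7; needs |A ∖ B| = 2 — false.

2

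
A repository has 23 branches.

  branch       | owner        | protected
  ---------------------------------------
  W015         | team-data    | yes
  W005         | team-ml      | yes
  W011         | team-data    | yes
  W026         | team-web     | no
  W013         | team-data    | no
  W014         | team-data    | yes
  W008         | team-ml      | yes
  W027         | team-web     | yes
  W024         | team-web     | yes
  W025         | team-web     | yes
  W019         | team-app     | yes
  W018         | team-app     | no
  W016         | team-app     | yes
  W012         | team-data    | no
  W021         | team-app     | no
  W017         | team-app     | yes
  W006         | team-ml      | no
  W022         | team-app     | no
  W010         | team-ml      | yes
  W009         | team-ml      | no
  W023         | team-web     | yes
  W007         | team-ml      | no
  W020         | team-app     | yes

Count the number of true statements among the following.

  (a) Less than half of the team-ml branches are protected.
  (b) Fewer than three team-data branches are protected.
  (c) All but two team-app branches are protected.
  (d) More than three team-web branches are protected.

(a) team-ml: |A| = 6, |A ∩ B| = 3; needs |A ∩ B| < |A ∖ B| — false.
(b) team-data: |A| = 5, |A ∩ B| = 3; needs |A ∩ B| < 3 — false.
(c) team-app: |A| = 7, |A ∩ B| = 4; needs |A ∖ B| = 2 — false.
(d) team-web: |A| = 5, |A ∩ B| = 4; needs |A ∩ B| > 3 — true.

1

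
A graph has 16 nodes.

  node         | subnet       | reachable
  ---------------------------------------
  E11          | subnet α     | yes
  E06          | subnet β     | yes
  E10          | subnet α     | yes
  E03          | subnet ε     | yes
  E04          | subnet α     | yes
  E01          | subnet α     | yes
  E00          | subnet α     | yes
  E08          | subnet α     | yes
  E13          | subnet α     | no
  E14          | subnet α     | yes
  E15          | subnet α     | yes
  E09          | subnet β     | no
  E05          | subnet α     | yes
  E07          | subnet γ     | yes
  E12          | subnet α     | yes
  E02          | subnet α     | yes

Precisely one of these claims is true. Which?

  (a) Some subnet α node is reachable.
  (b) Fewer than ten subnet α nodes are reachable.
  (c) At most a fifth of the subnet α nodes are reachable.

(a)

|A| = 12, |A ∩ B| = 11, |A ∖ B| = 1.
(a) requires A ∩ B ≠ ∅ (|A ∩ B| ≥ 1): true.
(b) requires |A ∩ B| < 10: false.
(c) requires |A ∩ B| / |A| ≤ 1/5: false.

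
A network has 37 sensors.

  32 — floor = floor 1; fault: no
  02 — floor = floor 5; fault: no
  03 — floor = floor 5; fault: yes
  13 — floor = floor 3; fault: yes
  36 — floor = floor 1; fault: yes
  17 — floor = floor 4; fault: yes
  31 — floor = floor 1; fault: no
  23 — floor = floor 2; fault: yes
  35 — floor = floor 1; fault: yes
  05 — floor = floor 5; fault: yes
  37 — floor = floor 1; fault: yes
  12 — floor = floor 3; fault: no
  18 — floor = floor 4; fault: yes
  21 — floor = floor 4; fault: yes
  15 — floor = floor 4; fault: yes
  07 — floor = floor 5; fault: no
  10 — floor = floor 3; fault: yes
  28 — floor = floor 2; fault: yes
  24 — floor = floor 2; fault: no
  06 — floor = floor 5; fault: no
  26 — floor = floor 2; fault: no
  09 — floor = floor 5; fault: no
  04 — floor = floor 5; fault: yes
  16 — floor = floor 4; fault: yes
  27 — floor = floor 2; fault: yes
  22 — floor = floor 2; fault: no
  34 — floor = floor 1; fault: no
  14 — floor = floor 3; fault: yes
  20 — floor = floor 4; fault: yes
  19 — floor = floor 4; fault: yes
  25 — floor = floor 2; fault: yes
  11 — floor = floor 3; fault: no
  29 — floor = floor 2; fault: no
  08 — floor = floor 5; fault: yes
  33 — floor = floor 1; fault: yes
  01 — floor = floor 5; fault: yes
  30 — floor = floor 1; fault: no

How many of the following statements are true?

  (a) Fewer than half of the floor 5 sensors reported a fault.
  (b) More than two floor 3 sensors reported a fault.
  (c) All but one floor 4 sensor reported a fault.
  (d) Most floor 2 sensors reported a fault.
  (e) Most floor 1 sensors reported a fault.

1

(a) floor 5: |A| = 9, |A ∩ B| = 5; needs |A ∩ B| < |A ∖ B| — false.
(b) floor 3: |A| = 5, |A ∩ B| = 3; needs |A ∩ B| > 2 — true.
(c) floor 4: |A| = 7, |A ∩ B| = 7; needs |A ∖ B| = 1 — false.
(d) floor 2: |A| = 8, |A ∩ B| = 4; needs |A ∩ B| > |A ∖ B| — false.
(e) floor 1: |A| = 8, |A ∩ B| = 4; needs |A ∩ B| > |A ∖ B| — false.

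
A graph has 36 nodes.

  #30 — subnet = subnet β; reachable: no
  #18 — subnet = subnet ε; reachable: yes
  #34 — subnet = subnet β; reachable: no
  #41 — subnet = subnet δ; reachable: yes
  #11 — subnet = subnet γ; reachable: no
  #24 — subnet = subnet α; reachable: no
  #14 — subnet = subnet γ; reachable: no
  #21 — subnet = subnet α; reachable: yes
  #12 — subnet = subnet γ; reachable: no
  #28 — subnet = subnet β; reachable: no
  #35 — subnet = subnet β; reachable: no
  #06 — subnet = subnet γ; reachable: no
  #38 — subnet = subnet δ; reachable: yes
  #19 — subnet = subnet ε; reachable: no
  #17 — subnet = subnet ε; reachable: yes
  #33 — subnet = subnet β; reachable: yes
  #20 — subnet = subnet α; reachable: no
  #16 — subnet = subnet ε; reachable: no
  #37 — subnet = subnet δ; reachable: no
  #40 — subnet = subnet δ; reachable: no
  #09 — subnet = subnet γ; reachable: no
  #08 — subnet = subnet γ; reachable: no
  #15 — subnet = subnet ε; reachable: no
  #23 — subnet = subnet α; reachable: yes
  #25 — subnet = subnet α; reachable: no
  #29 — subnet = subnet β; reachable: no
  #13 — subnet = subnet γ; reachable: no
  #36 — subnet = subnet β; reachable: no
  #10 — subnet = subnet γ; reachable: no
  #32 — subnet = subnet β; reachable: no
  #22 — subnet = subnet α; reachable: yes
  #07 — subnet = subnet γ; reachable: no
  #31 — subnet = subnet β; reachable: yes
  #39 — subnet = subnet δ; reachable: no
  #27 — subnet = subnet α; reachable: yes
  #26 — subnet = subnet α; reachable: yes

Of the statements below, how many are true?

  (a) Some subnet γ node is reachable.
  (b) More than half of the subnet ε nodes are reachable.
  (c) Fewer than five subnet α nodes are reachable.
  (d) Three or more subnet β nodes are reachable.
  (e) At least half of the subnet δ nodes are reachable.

0

(a) subnet γ: |A| = 9, |A ∩ B| = 0; needs A ∩ B ≠ ∅ (|A ∩ B| ≥ 1) — false.
(b) subnet ε: |A| = 5, |A ∩ B| = 2; needs |A ∩ B| > |A ∖ B| — false.
(c) subnet α: |A| = 8, |A ∩ B| = 5; needs |A ∩ B| < 5 — false.
(d) subnet β: |A| = 9, |A ∩ B| = 2; needs |A ∩ B| ≥ 3 — false.
(e) subnet δ: |A| = 5, |A ∩ B| = 2; needs |A ∩ B| ≥ |A ∖ B| — false.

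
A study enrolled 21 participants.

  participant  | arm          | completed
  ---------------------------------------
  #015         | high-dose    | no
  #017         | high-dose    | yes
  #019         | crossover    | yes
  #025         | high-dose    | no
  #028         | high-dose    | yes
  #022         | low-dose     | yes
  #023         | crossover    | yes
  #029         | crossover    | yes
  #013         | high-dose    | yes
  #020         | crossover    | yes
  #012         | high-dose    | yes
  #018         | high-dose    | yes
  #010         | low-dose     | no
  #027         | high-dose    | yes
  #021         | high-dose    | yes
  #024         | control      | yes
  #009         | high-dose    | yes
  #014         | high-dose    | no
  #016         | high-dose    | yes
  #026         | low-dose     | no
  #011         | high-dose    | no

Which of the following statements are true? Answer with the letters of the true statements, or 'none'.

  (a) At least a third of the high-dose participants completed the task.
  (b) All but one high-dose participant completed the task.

(a)

|A| = 13, |A ∩ B| = 9, |A ∖ B| = 4.
(a) |A ∩ B| / |A| ≥ 1/3: holds.
(b) |A ∖ B| = 1: fails.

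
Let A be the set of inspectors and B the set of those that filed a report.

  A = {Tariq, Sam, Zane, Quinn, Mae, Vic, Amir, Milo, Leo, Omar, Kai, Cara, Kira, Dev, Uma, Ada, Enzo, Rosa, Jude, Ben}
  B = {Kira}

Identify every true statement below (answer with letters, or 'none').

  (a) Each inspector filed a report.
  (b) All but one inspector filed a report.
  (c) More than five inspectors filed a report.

none

|A| = 20, |A ∩ B| = 1, |A ∖ B| = 19.
(a) A ⊆ B, i.e. every element of A is in B (|A ∖ B| = 0): fails.
(b) |A ∖ B| = 1: fails.
(c) |A ∩ B| > 5: fails.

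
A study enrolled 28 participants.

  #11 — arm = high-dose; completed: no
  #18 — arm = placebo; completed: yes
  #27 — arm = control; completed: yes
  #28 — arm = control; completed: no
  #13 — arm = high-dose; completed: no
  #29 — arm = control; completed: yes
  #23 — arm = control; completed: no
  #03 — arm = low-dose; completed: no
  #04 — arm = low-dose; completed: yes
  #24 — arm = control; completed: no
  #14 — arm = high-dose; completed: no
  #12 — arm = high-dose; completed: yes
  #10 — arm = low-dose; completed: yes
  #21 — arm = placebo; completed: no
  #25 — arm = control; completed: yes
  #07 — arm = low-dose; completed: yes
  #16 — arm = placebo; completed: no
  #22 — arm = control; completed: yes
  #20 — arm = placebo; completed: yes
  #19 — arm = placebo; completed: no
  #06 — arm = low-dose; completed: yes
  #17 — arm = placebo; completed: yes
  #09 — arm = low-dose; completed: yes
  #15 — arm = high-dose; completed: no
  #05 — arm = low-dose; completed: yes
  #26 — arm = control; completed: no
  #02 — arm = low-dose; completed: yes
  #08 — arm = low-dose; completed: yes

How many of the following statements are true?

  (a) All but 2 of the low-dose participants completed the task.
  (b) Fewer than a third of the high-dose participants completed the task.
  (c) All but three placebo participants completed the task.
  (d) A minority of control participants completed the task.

(a) low-dose: |A| = 9, |A ∩ B| = 8; needs |A ∖ B| = 2 — false.
(b) high-dose: |A| = 5, |A ∩ B| = 1; needs |A ∩ B| / |A| < 1/3 — true.
(c) placebo: |A| = 6, |A ∩ B| = 3; needs |A ∖ B| = 3 — true.
(d) control: |A| = 8, |A ∩ B| = 4; needs |A ∩ B| < |A ∖ B| — false.

2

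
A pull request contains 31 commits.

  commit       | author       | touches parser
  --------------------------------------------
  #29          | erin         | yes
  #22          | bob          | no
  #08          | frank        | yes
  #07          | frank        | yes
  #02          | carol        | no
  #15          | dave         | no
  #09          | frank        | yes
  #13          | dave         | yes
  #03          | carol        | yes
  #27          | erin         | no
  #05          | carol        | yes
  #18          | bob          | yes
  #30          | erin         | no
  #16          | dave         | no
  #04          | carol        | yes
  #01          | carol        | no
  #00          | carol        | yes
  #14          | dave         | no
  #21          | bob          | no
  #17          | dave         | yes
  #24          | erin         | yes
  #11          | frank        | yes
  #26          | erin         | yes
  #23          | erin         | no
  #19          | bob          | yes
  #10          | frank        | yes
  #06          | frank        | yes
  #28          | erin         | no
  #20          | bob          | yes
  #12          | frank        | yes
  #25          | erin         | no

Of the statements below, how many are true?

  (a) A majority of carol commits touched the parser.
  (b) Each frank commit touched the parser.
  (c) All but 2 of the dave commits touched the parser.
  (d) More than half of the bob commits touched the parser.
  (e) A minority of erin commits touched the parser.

4

(a) carol: |A| = 6, |A ∩ B| = 4; needs |A ∩ B| > |A ∖ B| — true.
(b) frank: |A| = 7, |A ∩ B| = 7; needs A ⊆ B, i.e. every element of A is in B (|A ∖ B| = 0) — true.
(c) dave: |A| = 5, |A ∩ B| = 2; needs |A ∖ B| = 2 — false.
(d) bob: |A| = 5, |A ∩ B| = 3; needs |A ∩ B| > |A ∖ B| — true.
(e) erin: |A| = 8, |A ∩ B| = 3; needs |A ∩ B| < |A ∖ B| — true.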